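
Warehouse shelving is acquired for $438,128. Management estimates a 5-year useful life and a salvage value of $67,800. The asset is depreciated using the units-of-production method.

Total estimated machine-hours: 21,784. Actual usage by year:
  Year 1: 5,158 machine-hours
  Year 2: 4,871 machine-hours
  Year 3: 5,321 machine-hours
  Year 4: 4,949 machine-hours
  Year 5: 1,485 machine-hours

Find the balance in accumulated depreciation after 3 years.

$260,950

Depreciable base = $438,128 − $67,800 = $370,328.
Rate = $370,328 / 21,784 machine-hours = $17 per machine-hour.
Year 1: 5,158 × $17 = $87,686. Book value $350,442.
Year 2: 4,871 × $17 = $82,807. Book value $267,635.
Year 3: 5,321 × $17 = $90,457. Book value $177,178.
Accumulated through year 3 = $438,128 − $177,178 = $260,950.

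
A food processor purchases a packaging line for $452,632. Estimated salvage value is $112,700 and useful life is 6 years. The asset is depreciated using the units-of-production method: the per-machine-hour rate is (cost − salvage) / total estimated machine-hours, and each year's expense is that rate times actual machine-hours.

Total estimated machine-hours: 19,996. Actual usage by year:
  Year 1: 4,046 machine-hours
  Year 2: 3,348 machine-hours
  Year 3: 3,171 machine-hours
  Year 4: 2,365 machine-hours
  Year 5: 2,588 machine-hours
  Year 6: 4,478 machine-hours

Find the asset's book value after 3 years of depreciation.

Depreciable base = $452,632 − $112,700 = $339,932.
Rate = $339,932 / 19,996 machine-hours = $17 per machine-hour.
Year 1: 4,046 × $17 = $68,782. Book value $383,850.
Year 2: 3,348 × $17 = $56,916. Book value $326,934.
Year 3: 3,171 × $17 = $53,907. Book value $273,027.

$273,027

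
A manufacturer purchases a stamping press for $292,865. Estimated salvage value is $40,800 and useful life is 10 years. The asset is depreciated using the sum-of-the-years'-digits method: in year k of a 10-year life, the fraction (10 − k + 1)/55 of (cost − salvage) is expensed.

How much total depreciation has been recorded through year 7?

Depreciable base = $292,865 − $40,800 = $252,065.
Sum of the years' digits = 10+9+8+7+6+5+4+3+2+1 = 55.
Year 1: $252,065 × 10/55 = $45,830. Book value $247,035.
Year 2: $252,065 × 9/55 = $41,247. Book value $205,788.
Year 3: $252,065 × 8/55 = $36,664. Book value $169,124.
Year 4: $252,065 × 7/55 = $32,081. Book value $137,043.
Year 5: $252,065 × 6/55 = $27,498. Book value $109,545.
Year 6: $252,065 × 5/55 = $22,915. Book value $86,630.
Year 7: $252,065 × 4/55 = $18,332. Book value $68,298.
Accumulated through year 7 = $292,865 − $68,298 = $224,567.

$224,567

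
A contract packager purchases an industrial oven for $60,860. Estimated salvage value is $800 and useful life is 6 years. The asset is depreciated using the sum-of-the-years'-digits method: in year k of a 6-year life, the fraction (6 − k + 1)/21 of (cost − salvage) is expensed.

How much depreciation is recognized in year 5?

Depreciable base = $60,860 − $800 = $60,060.
Sum of the years' digits = 6+5+4+3+2+1 = 21.
Year 1: $60,060 × 6/21 = $17,160. Book value $43,700.
Year 2: $60,060 × 5/21 = $14,300. Book value $29,400.
Year 3: $60,060 × 4/21 = $11,440. Book value $17,960.
Year 4: $60,060 × 3/21 = $8,580. Book value $9,380.
Year 5: $60,060 × 2/21 = $5,720. Book value $3,660.

$5,720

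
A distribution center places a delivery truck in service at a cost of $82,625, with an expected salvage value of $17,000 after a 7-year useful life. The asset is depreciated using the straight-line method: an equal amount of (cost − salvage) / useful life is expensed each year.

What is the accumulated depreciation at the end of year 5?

$46,875

Depreciable base = $82,625 − $17,000 = $65,625.
Annual expense = $65,625 / 7 = $9,375.
End of year 1: book value $73,250.
End of year 2: book value $63,875.
End of year 3: book value $54,500.
End of year 4: book value $45,125.
End of year 5: book value $35,750.
Accumulated through year 5 = $82,625 − $35,750 = $46,875.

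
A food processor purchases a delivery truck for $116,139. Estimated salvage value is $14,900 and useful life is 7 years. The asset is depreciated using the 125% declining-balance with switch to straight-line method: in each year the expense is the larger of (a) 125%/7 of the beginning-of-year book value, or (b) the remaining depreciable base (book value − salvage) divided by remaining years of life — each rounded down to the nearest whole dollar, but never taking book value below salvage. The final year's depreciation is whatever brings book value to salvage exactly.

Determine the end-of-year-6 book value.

$27,268

Depreciable base = $116,139 − $14,900 = $101,239.
Year 1: DB = ⌊$116,139 × 125%/7⌋ = $20,739; SL = ⌊$101,239/7⌋ = $14,462 → take DB $20,739. Book value $95,400.
Year 2: DB = ⌊$95,400 × 125%/7⌋ = $17,035; SL = ⌊$80,500/6⌋ = $13,416 → take DB $17,035. Book value $78,365.
Year 3: DB = ⌊$78,365 × 125%/7⌋ = $13,993; SL = ⌊$63,465/5⌋ = $12,693 → take DB $13,993. Book value $64,372.
Year 4: DB = ⌊$64,372 × 125%/7⌋ = $11,495; SL = ⌊$49,472/4⌋ = $12,368 → take SL $12,368. Book value $52,004.
Year 5: DB = ⌊$52,004 × 125%/7⌋ = $9,286; SL = ⌊$37,104/3⌋ = $12,368 → take SL $12,368. Book value $39,636.
Year 6: DB = ⌊$39,636 × 125%/7⌋ = $7,077; SL = ⌊$24,736/2⌋ = $12,368 → take SL $12,368. Book value $27,268.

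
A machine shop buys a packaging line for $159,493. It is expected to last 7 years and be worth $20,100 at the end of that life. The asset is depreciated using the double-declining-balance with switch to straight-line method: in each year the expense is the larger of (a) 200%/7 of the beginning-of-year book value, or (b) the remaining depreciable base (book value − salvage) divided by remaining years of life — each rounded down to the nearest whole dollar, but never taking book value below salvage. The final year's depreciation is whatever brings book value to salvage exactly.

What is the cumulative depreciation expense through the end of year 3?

Depreciable base = $159,493 − $20,100 = $139,393.
Year 1: DB = ⌊$159,493 × 200%/7⌋ = $45,569; SL = ⌊$139,393/7⌋ = $19,913 → take DB $45,569. Book value $113,924.
Year 2: DB = ⌊$113,924 × 200%/7⌋ = $32,549; SL = ⌊$93,824/6⌋ = $15,637 → take DB $32,549. Book value $81,375.
Year 3: DB = ⌊$81,375 × 200%/7⌋ = $23,250; SL = ⌊$61,275/5⌋ = $12,255 → take DB $23,250. Book value $58,125.
Accumulated through year 3 = $159,493 − $58,125 = $101,368.

$101,368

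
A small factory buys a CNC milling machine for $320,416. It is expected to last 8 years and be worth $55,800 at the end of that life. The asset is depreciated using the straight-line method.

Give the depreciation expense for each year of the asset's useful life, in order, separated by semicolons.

Depreciable base = $320,416 − $55,800 = $264,616.
Annual expense = $264,616 / 8 = $33,077.
End of year 1: book value $287,339.
End of year 2: book value $254,262.
End of year 3: book value $221,185.
End of year 4: book value $188,108.
End of year 5: book value $155,031.
End of year 6: book value $121,954.
End of year 7: book value $88,877.
End of year 8: book value $55,800.

$33,077; $33,077; $33,077; $33,077; $33,077; $33,077; $33,077; $33,077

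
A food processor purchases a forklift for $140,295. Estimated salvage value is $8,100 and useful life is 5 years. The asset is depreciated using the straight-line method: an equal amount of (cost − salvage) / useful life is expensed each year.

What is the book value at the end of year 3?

$60,978

Depreciable base = $140,295 − $8,100 = $132,195.
Annual expense = $132,195 / 5 = $26,439.
End of year 1: book value $113,856.
End of year 2: book value $87,417.
End of year 3: book value $60,978.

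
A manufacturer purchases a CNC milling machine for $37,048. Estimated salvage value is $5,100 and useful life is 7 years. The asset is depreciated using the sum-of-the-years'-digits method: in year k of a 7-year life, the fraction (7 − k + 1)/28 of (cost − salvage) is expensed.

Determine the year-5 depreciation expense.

$3,423

Depreciable base = $37,048 − $5,100 = $31,948.
Sum of the years' digits = 7+6+5+4+3+2+1 = 28.
Year 1: $31,948 × 7/28 = $7,987. Book value $29,061.
Year 2: $31,948 × 6/28 = $6,846. Book value $22,215.
Year 3: $31,948 × 5/28 = $5,705. Book value $16,510.
Year 4: $31,948 × 4/28 = $4,564. Book value $11,946.
Year 5: $31,948 × 3/28 = $3,423. Book value $8,523.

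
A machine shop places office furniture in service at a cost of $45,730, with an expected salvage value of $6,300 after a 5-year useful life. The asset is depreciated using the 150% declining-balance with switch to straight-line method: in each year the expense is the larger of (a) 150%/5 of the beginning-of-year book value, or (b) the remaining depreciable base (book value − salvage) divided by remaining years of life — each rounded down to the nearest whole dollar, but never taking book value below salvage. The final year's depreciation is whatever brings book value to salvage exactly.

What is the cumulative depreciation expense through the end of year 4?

Depreciable base = $45,730 − $6,300 = $39,430.
Year 1: DB = ⌊$45,730 × 150%/5⌋ = $13,719; SL = ⌊$39,430/5⌋ = $7,886 → take DB $13,719. Book value $32,011.
Year 2: DB = ⌊$32,011 × 150%/5⌋ = $9,603; SL = ⌊$25,711/4⌋ = $6,427 → take DB $9,603. Book value $22,408.
Year 3: DB = ⌊$22,408 × 150%/5⌋ = $6,722; SL = ⌊$16,108/3⌋ = $5,369 → take DB $6,722. Book value $15,686.
Year 4: DB = ⌊$15,686 × 150%/5⌋ = $4,705; SL = ⌊$9,386/2⌋ = $4,693 → take DB $4,705. Book value $10,981.
Accumulated through year 4 = $45,730 − $10,981 = $34,749.

$34,749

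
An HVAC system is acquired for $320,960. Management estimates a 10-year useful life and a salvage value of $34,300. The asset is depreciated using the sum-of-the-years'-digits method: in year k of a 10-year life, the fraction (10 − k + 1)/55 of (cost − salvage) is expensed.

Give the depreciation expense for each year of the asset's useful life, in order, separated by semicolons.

Depreciable base = $320,960 − $34,300 = $286,660.
Sum of the years' digits = 10+9+8+7+6+5+4+3+2+1 = 55.
Year 1: $286,660 × 10/55 = $52,120. Book value $268,840.
Year 2: $286,660 × 9/55 = $46,908. Book value $221,932.
Year 3: $286,660 × 8/55 = $41,696. Book value $180,236.
Year 4: $286,660 × 7/55 = $36,484. Book value $143,752.
Year 5: $286,660 × 6/55 = $31,272. Book value $112,480.
Year 6: $286,660 × 5/55 = $26,060. Book value $86,420.
Year 7: $286,660 × 4/55 = $20,848. Book value $65,572.
Year 8: $286,660 × 3/55 = $15,636. Book value $49,936.
Year 9: $286,660 × 2/55 = $10,424. Book value $39,512.
Year 10: $286,660 × 1/55 = $5,212. Book value $34,300.

$52,120; $46,908; $41,696; $36,484; $31,272; $26,060; $20,848; $15,636; $10,424; $5,212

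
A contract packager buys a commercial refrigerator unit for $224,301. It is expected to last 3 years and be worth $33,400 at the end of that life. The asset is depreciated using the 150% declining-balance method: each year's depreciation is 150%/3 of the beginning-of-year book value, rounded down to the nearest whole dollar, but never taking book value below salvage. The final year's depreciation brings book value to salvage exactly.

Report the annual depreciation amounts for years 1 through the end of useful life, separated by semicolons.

Depreciable base = $224,301 − $33,400 = $190,901.
Year 1: ⌊$224,301 × 150%/3⌋ = $112,150. Book value $112,151.
Year 2: ⌊$112,151 × 150%/3⌋ = $56,075. Book value $56,076.
Year 3 (final): $56,076 − $33,400 = $22,676. Book value $33,400.

$112,150; $56,075; $22,676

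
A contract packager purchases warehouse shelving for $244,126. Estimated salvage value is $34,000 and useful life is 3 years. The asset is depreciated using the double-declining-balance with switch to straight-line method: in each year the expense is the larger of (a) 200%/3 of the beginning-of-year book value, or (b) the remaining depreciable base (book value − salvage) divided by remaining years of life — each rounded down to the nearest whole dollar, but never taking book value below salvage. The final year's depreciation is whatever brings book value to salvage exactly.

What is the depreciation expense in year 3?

Depreciable base = $244,126 − $34,000 = $210,126.
Year 1: DB = ⌊$244,126 × 200%/3⌋ = $162,750; SL = ⌊$210,126/3⌋ = $70,042 → take DB $162,750. Book value $81,376.
Year 2: DB = ⌊$81,376 × 200%/3⌋ = $54,250; SL = ⌊$47,376/2⌋ = $23,688 → take DB $54,250, capped at $47,376. Book value $34,000.
Year 3 (final): $34,000 − $34,000 = $0. Book value $34,000.

$0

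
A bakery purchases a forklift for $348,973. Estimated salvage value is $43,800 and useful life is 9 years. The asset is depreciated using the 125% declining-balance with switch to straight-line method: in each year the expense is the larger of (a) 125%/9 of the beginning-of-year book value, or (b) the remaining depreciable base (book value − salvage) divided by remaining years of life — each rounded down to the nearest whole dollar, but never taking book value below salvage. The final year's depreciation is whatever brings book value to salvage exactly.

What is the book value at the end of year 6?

$132,649

Depreciable base = $348,973 − $43,800 = $305,173.
Year 1: DB = ⌊$348,973 × 125%/9⌋ = $48,468; SL = ⌊$305,173/9⌋ = $33,908 → take DB $48,468. Book value $300,505.
Year 2: DB = ⌊$300,505 × 125%/9⌋ = $41,736; SL = ⌊$256,705/8⌋ = $32,088 → take DB $41,736. Book value $258,769.
Year 3: DB = ⌊$258,769 × 125%/9⌋ = $35,940; SL = ⌊$214,969/7⌋ = $30,709 → take DB $35,940. Book value $222,829.
Year 4: DB = ⌊$222,829 × 125%/9⌋ = $30,948; SL = ⌊$179,029/6⌋ = $29,838 → take DB $30,948. Book value $191,881.
Year 5: DB = ⌊$191,881 × 125%/9⌋ = $26,650; SL = ⌊$148,081/5⌋ = $29,616 → take SL $29,616. Book value $162,265.
Year 6: DB = ⌊$162,265 × 125%/9⌋ = $22,536; SL = ⌊$118,465/4⌋ = $29,616 → take SL $29,616. Book value $132,649.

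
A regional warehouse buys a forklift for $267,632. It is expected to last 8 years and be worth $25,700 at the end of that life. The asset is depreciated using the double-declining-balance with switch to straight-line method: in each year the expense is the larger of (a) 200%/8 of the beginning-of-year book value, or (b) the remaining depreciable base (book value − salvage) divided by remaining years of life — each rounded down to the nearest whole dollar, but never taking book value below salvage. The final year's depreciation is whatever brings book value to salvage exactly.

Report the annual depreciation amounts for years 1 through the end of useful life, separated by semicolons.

Depreciable base = $267,632 − $25,700 = $241,932.
Year 1: DB = ⌊$267,632 × 200%/8⌋ = $66,908; SL = ⌊$241,932/8⌋ = $30,241 → take DB $66,908. Book value $200,724.
Year 2: DB = ⌊$200,724 × 200%/8⌋ = $50,181; SL = ⌊$175,024/7⌋ = $25,003 → take DB $50,181. Book value $150,543.
Year 3: DB = ⌊$150,543 × 200%/8⌋ = $37,635; SL = ⌊$124,843/6⌋ = $20,807 → take DB $37,635. Book value $112,908.
Year 4: DB = ⌊$112,908 × 200%/8⌋ = $28,227; SL = ⌊$87,208/5⌋ = $17,441 → take DB $28,227. Book value $84,681.
Year 5: DB = ⌊$84,681 × 200%/8⌋ = $21,170; SL = ⌊$58,981/4⌋ = $14,745 → take DB $21,170. Book value $63,511.
Year 6: DB = ⌊$63,511 × 200%/8⌋ = $15,877; SL = ⌊$37,811/3⌋ = $12,603 → take DB $15,877. Book value $47,634.
Year 7: DB = ⌊$47,634 × 200%/8⌋ = $11,908; SL = ⌊$21,934/2⌋ = $10,967 → take DB $11,908. Book value $35,726.
Year 8 (final): $35,726 − $25,700 = $10,026. Book value $25,700.

$66,908; $50,181; $37,635; $28,227; $21,170; $15,877; $11,908; $10,026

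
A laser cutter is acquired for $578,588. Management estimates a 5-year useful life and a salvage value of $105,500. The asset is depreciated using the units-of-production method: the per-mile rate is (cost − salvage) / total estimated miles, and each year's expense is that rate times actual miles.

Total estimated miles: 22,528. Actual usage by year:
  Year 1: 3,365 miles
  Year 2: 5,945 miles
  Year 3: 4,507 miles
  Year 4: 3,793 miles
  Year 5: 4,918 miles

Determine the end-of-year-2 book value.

Depreciable base = $578,588 − $105,500 = $473,088.
Rate = $473,088 / 22,528 miles = $21 per mile.
Year 1: 3,365 × $21 = $70,665. Book value $507,923.
Year 2: 5,945 × $21 = $124,845. Book value $383,078.

$383,078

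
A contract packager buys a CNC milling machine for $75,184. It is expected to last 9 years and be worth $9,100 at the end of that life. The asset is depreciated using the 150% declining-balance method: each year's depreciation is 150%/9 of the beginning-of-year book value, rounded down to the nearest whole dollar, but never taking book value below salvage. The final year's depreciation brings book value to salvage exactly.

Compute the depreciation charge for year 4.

Depreciable base = $75,184 − $9,100 = $66,084.
Year 1: ⌊$75,184 × 150%/9⌋ = $12,530. Book value $62,654.
Year 2: ⌊$62,654 × 150%/9⌋ = $10,442. Book value $52,212.
Year 3: ⌊$52,212 × 150%/9⌋ = $8,702. Book value $43,510.
Year 4: ⌊$43,510 × 150%/9⌋ = $7,251. Book value $36,259.

$7,251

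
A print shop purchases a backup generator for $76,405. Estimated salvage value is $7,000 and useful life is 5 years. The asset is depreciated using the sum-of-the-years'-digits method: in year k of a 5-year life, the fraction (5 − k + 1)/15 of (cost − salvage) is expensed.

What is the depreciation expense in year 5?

Depreciable base = $76,405 − $7,000 = $69,405.
Sum of the years' digits = 5+4+3+2+1 = 15.
Year 1: $69,405 × 5/15 = $23,135. Book value $53,270.
Year 2: $69,405 × 4/15 = $18,508. Book value $34,762.
Year 3: $69,405 × 3/15 = $13,881. Book value $20,881.
Year 4: $69,405 × 2/15 = $9,254. Book value $11,627.
Year 5: $69,405 × 1/15 = $4,627. Book value $7,000.

$4,627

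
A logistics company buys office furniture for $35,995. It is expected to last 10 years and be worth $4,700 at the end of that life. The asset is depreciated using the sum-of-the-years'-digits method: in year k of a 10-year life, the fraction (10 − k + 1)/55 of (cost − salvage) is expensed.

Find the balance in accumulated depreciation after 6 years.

$25,605

Depreciable base = $35,995 − $4,700 = $31,295.
Sum of the years' digits = 10+9+8+7+6+5+4+3+2+1 = 55.
Year 1: $31,295 × 10/55 = $5,690. Book value $30,305.
Year 2: $31,295 × 9/55 = $5,121. Book value $25,184.
Year 3: $31,295 × 8/55 = $4,552. Book value $20,632.
Year 4: $31,295 × 7/55 = $3,983. Book value $16,649.
Year 5: $31,295 × 6/55 = $3,414. Book value $13,235.
Year 6: $31,295 × 5/55 = $2,845. Book value $10,390.
Accumulated through year 6 = $35,995 − $10,390 = $25,605.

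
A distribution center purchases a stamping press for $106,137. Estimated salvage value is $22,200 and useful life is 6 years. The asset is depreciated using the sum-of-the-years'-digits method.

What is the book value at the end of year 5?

Depreciable base = $106,137 − $22,200 = $83,937.
Sum of the years' digits = 6+5+4+3+2+1 = 21.
Year 1: $83,937 × 6/21 = $23,982. Book value $82,155.
Year 2: $83,937 × 5/21 = $19,985. Book value $62,170.
Year 3: $83,937 × 4/21 = $15,988. Book value $46,182.
Year 4: $83,937 × 3/21 = $11,991. Book value $34,191.
Year 5: $83,937 × 2/21 = $7,994. Book value $26,197.

$26,197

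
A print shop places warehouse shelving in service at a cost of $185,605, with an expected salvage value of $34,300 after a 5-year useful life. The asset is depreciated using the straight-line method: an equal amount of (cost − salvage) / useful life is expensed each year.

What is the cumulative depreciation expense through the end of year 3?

Depreciable base = $185,605 − $34,300 = $151,305.
Annual expense = $151,305 / 5 = $30,261.
End of year 1: book value $155,344.
End of year 2: book value $125,083.
End of year 3: book value $94,822.
Accumulated through year 3 = $185,605 − $94,822 = $90,783.

$90,783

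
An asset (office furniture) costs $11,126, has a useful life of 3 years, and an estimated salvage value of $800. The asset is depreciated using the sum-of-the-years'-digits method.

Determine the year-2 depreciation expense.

$3,442

Depreciable base = $11,126 − $800 = $10,326.
Sum of the years' digits = 3+2+1 = 6.
Year 1: $10,326 × 3/6 = $5,163. Book value $5,963.
Year 2: $10,326 × 2/6 = $3,442. Book value $2,521.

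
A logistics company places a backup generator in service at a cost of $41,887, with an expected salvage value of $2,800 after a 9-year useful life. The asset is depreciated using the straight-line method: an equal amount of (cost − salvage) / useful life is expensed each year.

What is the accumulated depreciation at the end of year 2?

$8,686

Depreciable base = $41,887 − $2,800 = $39,087.
Annual expense = $39,087 / 9 = $4,343.
End of year 1: book value $37,544.
End of year 2: book value $33,201.
Accumulated through year 2 = $41,887 − $33,201 = $8,686.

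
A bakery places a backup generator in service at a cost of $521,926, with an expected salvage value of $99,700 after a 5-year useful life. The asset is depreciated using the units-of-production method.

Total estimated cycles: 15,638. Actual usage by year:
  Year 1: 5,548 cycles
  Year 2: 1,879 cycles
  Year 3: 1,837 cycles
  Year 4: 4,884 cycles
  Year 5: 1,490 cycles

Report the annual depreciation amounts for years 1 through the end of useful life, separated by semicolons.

Depreciable base = $521,926 − $99,700 = $422,226.
Rate = $422,226 / 15,638 cycles = $27 per cycle.
Year 1: 5,548 × $27 = $149,796. Book value $372,130.
Year 2: 1,879 × $27 = $50,733. Book value $321,397.
Year 3: 1,837 × $27 = $49,599. Book value $271,798.
Year 4: 4,884 × $27 = $131,868. Book value $139,930.
Year 5: 1,490 × $27 = $40,230. Book value $99,700.

$149,796; $50,733; $49,599; $131,868; $40,230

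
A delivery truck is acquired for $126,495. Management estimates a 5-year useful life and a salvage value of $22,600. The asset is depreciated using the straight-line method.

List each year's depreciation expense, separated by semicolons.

Depreciable base = $126,495 − $22,600 = $103,895.
Annual expense = $103,895 / 5 = $20,779.
End of year 1: book value $105,716.
End of year 2: book value $84,937.
End of year 3: book value $64,158.
End of year 4: book value $43,379.
End of year 5: book value $22,600.

$20,779; $20,779; $20,779; $20,779; $20,779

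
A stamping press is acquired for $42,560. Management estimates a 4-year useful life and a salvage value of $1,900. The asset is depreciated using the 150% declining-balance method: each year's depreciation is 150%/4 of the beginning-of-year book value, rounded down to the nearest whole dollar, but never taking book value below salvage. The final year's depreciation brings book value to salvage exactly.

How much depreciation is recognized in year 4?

Depreciable base = $42,560 − $1,900 = $40,660.
Year 1: ⌊$42,560 × 150%/4⌋ = $15,960. Book value $26,600.
Year 2: ⌊$26,600 × 150%/4⌋ = $9,975. Book value $16,625.
Year 3: ⌊$16,625 × 150%/4⌋ = $6,234. Book value $10,391.
Year 4 (final): $10,391 − $1,900 = $8,491. Book value $1,900.

$8,491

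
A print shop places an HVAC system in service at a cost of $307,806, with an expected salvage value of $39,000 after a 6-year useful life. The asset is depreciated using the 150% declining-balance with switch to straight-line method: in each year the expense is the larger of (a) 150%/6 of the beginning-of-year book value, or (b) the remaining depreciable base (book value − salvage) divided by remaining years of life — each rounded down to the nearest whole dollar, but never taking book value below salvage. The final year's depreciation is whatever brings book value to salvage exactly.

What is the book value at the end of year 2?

$173,142

Depreciable base = $307,806 − $39,000 = $268,806.
Year 1: DB = ⌊$307,806 × 150%/6⌋ = $76,951; SL = ⌊$268,806/6⌋ = $44,801 → take DB $76,951. Book value $230,855.
Year 2: DB = ⌊$230,855 × 150%/6⌋ = $57,713; SL = ⌊$191,855/5⌋ = $38,371 → take DB $57,713. Book value $173,142.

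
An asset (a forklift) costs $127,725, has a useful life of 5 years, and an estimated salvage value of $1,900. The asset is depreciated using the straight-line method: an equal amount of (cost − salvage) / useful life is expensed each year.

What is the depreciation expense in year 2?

$25,165

Depreciable base = $127,725 − $1,900 = $125,825.
Annual expense = $125,825 / 5 = $25,165.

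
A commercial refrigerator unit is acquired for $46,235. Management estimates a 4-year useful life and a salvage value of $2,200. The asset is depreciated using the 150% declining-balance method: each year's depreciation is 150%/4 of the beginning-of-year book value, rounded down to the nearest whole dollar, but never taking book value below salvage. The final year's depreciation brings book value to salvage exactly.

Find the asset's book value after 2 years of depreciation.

Depreciable base = $46,235 − $2,200 = $44,035.
Year 1: ⌊$46,235 × 150%/4⌋ = $17,338. Book value $28,897.
Year 2: ⌊$28,897 × 150%/4⌋ = $10,836. Book value $18,061.

$18,061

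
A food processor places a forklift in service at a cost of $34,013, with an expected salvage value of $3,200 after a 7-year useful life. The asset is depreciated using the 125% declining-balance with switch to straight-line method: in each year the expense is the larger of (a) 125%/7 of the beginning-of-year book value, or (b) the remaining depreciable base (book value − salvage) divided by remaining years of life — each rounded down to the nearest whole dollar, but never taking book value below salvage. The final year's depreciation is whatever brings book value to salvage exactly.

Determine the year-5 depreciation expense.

$3,913

Depreciable base = $34,013 − $3,200 = $30,813.
Year 1: DB = ⌊$34,013 × 125%/7⌋ = $6,073; SL = ⌊$30,813/7⌋ = $4,401 → take DB $6,073. Book value $27,940.
Year 2: DB = ⌊$27,940 × 125%/7⌋ = $4,989; SL = ⌊$24,740/6⌋ = $4,123 → take DB $4,989. Book value $22,951.
Year 3: DB = ⌊$22,951 × 125%/7⌋ = $4,098; SL = ⌊$19,751/5⌋ = $3,950 → take DB $4,098. Book value $18,853.
Year 4: DB = ⌊$18,853 × 125%/7⌋ = $3,366; SL = ⌊$15,653/4⌋ = $3,913 → take SL $3,913. Book value $14,940.
Year 5: DB = ⌊$14,940 × 125%/7⌋ = $2,667; SL = ⌊$11,740/3⌋ = $3,913 → take SL $3,913. Book value $11,027.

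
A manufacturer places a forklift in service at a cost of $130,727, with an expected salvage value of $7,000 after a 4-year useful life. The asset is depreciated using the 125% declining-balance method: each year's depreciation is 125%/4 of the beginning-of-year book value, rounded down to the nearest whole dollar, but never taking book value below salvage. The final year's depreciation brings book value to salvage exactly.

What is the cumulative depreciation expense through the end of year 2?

Depreciable base = $130,727 − $7,000 = $123,727.
Year 1: ⌊$130,727 × 125%/4⌋ = $40,852. Book value $89,875.
Year 2: ⌊$89,875 × 125%/4⌋ = $28,085. Book value $61,790.
Accumulated through year 2 = $130,727 − $61,790 = $68,937.

$68,937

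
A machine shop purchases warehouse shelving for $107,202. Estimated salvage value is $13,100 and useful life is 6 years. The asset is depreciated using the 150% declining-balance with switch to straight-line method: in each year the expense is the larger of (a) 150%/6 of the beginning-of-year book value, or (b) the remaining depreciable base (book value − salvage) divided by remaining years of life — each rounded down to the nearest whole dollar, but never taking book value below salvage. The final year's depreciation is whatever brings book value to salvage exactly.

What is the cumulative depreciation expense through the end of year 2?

$46,900

Depreciable base = $107,202 − $13,100 = $94,102.
Year 1: DB = ⌊$107,202 × 150%/6⌋ = $26,800; SL = ⌊$94,102/6⌋ = $15,683 → take DB $26,800. Book value $80,402.
Year 2: DB = ⌊$80,402 × 150%/6⌋ = $20,100; SL = ⌊$67,302/5⌋ = $13,460 → take DB $20,100. Book value $60,302.
Accumulated through year 2 = $107,202 − $60,302 = $46,900.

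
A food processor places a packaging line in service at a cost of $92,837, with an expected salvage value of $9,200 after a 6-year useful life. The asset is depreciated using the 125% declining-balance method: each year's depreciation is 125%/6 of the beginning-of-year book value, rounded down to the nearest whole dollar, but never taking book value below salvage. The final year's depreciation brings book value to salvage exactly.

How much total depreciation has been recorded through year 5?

Depreciable base = $92,837 − $9,200 = $83,637.
Year 1: ⌊$92,837 × 125%/6⌋ = $19,341. Book value $73,496.
Year 2: ⌊$73,496 × 125%/6⌋ = $15,311. Book value $58,185.
Year 3: ⌊$58,185 × 125%/6⌋ = $12,121. Book value $46,064.
Year 4: ⌊$46,064 × 125%/6⌋ = $9,596. Book value $36,468.
Year 5: ⌊$36,468 × 125%/6⌋ = $7,597. Book value $28,871.
Accumulated through year 5 = $92,837 − $28,871 = $63,966.

$63,966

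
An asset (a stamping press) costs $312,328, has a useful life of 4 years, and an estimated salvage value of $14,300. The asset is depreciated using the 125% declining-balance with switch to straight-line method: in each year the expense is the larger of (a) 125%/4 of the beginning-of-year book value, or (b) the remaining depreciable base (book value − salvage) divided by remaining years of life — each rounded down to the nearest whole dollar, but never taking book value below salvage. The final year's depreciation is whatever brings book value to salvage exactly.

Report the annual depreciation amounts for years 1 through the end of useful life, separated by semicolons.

Depreciable base = $312,328 − $14,300 = $298,028.
Year 1: DB = ⌊$312,328 × 125%/4⌋ = $97,602; SL = ⌊$298,028/4⌋ = $74,507 → take DB $97,602. Book value $214,726.
Year 2: DB = ⌊$214,726 × 125%/4⌋ = $67,101; SL = ⌊$200,426/3⌋ = $66,808 → take DB $67,101. Book value $147,625.
Year 3: DB = ⌊$147,625 × 125%/4⌋ = $46,132; SL = ⌊$133,325/2⌋ = $66,662 → take SL $66,662. Book value $80,963.
Year 4 (final): $80,963 − $14,300 = $66,663. Book value $14,300.

$97,602; $67,101; $66,662; $66,663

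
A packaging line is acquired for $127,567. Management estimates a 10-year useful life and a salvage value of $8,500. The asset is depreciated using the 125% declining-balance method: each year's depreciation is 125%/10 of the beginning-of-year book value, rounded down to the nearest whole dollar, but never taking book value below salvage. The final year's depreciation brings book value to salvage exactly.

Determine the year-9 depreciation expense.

$5,479

Depreciable base = $127,567 − $8,500 = $119,067.
Year 1: ⌊$127,567 × 125%/10⌋ = $15,945. Book value $111,622.
Year 2: ⌊$111,622 × 125%/10⌋ = $13,952. Book value $97,670.
Year 3: ⌊$97,670 × 125%/10⌋ = $12,208. Book value $85,462.
Year 4: ⌊$85,462 × 125%/10⌋ = $10,682. Book value $74,780.
Year 5: ⌊$74,780 × 125%/10⌋ = $9,347. Book value $65,433.
Year 6: ⌊$65,433 × 125%/10⌋ = $8,179. Book value $57,254.
Year 7: ⌊$57,254 × 125%/10⌋ = $7,156. Book value $50,098.
Year 8: ⌊$50,098 × 125%/10⌋ = $6,262. Book value $43,836.
Year 9: ⌊$43,836 × 125%/10⌋ = $5,479. Book value $38,357.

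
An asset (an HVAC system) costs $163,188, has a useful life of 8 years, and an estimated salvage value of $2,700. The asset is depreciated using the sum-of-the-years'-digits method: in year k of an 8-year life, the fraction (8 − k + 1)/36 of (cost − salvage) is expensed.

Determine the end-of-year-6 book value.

Depreciable base = $163,188 − $2,700 = $160,488.
Sum of the years' digits = 8+7+6+5+4+3+2+1 = 36.
Year 1: $160,488 × 8/36 = $35,664. Book value $127,524.
Year 2: $160,488 × 7/36 = $31,206. Book value $96,318.
Year 3: $160,488 × 6/36 = $26,748. Book value $69,570.
Year 4: $160,488 × 5/36 = $22,290. Book value $47,280.
Year 5: $160,488 × 4/36 = $17,832. Book value $29,448.
Year 6: $160,488 × 3/36 = $13,374. Book value $16,074.

$16,074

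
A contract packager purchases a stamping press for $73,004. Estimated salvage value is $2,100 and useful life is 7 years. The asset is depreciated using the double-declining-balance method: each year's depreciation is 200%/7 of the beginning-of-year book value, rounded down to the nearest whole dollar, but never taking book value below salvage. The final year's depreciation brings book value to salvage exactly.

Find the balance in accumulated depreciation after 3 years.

$46,398

Depreciable base = $73,004 − $2,100 = $70,904.
Year 1: ⌊$73,004 × 200%/7⌋ = $20,858. Book value $52,146.
Year 2: ⌊$52,146 × 200%/7⌋ = $14,898. Book value $37,248.
Year 3: ⌊$37,248 × 200%/7⌋ = $10,642. Book value $26,606.
Accumulated through year 3 = $73,004 − $26,606 = $46,398.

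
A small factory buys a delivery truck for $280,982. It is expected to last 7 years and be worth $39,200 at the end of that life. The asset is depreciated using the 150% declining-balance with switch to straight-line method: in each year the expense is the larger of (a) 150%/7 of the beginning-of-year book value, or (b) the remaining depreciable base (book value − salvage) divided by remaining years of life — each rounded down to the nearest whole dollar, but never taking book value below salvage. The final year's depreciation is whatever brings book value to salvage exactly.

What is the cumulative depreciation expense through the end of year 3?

$144,688

Depreciable base = $280,982 − $39,200 = $241,782.
Year 1: DB = ⌊$280,982 × 150%/7⌋ = $60,210; SL = ⌊$241,782/7⌋ = $34,540 → take DB $60,210. Book value $220,772.
Year 2: DB = ⌊$220,772 × 150%/7⌋ = $47,308; SL = ⌊$181,572/6⌋ = $30,262 → take DB $47,308. Book value $173,464.
Year 3: DB = ⌊$173,464 × 150%/7⌋ = $37,170; SL = ⌊$134,264/5⌋ = $26,852 → take DB $37,170. Book value $136,294.
Accumulated through year 3 = $280,982 − $136,294 = $144,688.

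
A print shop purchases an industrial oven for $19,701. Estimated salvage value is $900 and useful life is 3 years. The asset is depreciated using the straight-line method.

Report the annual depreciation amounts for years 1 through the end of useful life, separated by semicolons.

$6,267; $6,267; $6,267

Depreciable base = $19,701 − $900 = $18,801.
Annual expense = $18,801 / 3 = $6,267.
End of year 1: book value $13,434.
End of year 2: book value $7,167.
End of year 3: book value $900.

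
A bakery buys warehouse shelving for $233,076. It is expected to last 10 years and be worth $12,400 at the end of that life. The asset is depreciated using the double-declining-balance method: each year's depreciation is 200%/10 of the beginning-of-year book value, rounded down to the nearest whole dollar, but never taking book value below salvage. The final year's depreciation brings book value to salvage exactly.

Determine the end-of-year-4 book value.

$95,469

Depreciable base = $233,076 − $12,400 = $220,676.
Year 1: ⌊$233,076 × 200%/10⌋ = $46,615. Book value $186,461.
Year 2: ⌊$186,461 × 200%/10⌋ = $37,292. Book value $149,169.
Year 3: ⌊$149,169 × 200%/10⌋ = $29,833. Book value $119,336.
Year 4: ⌊$119,336 × 200%/10⌋ = $23,867. Book value $95,469.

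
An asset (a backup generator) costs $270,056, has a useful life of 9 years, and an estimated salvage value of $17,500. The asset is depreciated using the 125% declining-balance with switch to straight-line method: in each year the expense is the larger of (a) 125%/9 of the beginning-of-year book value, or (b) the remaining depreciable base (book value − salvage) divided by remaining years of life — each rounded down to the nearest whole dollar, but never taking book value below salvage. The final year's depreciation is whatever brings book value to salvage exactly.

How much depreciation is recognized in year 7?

Depreciable base = $270,056 − $17,500 = $252,556.
Year 1: DB = ⌊$270,056 × 125%/9⌋ = $37,507; SL = ⌊$252,556/9⌋ = $28,061 → take DB $37,507. Book value $232,549.
Year 2: DB = ⌊$232,549 × 125%/9⌋ = $32,298; SL = ⌊$215,049/8⌋ = $26,881 → take DB $32,298. Book value $200,251.
Year 3: DB = ⌊$200,251 × 125%/9⌋ = $27,812; SL = ⌊$182,751/7⌋ = $26,107 → take DB $27,812. Book value $172,439.
Year 4: DB = ⌊$172,439 × 125%/9⌋ = $23,949; SL = ⌊$154,939/6⌋ = $25,823 → take SL $25,823. Book value $146,616.
Year 5: DB = ⌊$146,616 × 125%/9⌋ = $20,363; SL = ⌊$129,116/5⌋ = $25,823 → take SL $25,823. Book value $120,793.
Year 6: DB = ⌊$120,793 × 125%/9⌋ = $16,776; SL = ⌊$103,293/4⌋ = $25,823 → take SL $25,823. Book value $94,970.
Year 7: DB = ⌊$94,970 × 125%/9⌋ = $13,190; SL = ⌊$77,470/3⌋ = $25,823 → take SL $25,823. Book value $69,147.

$25,823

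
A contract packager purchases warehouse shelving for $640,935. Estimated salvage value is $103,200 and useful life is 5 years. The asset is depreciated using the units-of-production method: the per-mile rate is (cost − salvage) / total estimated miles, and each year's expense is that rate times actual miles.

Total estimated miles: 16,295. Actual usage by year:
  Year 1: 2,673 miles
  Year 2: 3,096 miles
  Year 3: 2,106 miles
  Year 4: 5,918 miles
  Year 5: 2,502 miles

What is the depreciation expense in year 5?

$82,566

Depreciable base = $640,935 − $103,200 = $537,735.
Rate = $537,735 / 16,295 miles = $33 per mile.
Year 1: 2,673 × $33 = $88,209. Book value $552,726.
Year 2: 3,096 × $33 = $102,168. Book value $450,558.
Year 3: 2,106 × $33 = $69,498. Book value $381,060.
Year 4: 5,918 × $33 = $195,294. Book value $185,766.
Year 5: 2,502 × $33 = $82,566. Book value $103,200.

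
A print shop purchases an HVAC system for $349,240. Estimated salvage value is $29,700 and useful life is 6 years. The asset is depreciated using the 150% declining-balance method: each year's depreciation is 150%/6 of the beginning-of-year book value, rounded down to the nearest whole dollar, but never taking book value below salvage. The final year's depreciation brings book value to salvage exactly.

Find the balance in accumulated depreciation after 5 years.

$266,363

Depreciable base = $349,240 − $29,700 = $319,540.
Year 1: ⌊$349,240 × 150%/6⌋ = $87,310. Book value $261,930.
Year 2: ⌊$261,930 × 150%/6⌋ = $65,482. Book value $196,448.
Year 3: ⌊$196,448 × 150%/6⌋ = $49,112. Book value $147,336.
Year 4: ⌊$147,336 × 150%/6⌋ = $36,834. Book value $110,502.
Year 5: ⌊$110,502 × 150%/6⌋ = $27,625. Book value $82,877.
Accumulated through year 5 = $349,240 − $82,877 = $266,363.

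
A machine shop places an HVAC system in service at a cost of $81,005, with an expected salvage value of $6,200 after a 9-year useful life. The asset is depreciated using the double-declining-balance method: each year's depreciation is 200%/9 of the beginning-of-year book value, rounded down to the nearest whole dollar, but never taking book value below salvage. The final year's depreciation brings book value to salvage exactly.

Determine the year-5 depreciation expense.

$6,587

Depreciable base = $81,005 − $6,200 = $74,805.
Year 1: ⌊$81,005 × 200%/9⌋ = $18,001. Book value $63,004.
Year 2: ⌊$63,004 × 200%/9⌋ = $14,000. Book value $49,004.
Year 3: ⌊$49,004 × 200%/9⌋ = $10,889. Book value $38,115.
Year 4: ⌊$38,115 × 200%/9⌋ = $8,470. Book value $29,645.
Year 5: ⌊$29,645 × 200%/9⌋ = $6,587. Book value $23,058.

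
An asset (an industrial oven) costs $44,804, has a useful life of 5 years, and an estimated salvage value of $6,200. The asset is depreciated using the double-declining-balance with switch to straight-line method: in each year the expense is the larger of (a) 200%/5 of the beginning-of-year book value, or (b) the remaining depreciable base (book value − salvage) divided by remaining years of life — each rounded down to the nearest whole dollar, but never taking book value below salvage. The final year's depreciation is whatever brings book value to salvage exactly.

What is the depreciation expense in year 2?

$10,753

Depreciable base = $44,804 − $6,200 = $38,604.
Year 1: DB = ⌊$44,804 × 200%/5⌋ = $17,921; SL = ⌊$38,604/5⌋ = $7,720 → take DB $17,921. Book value $26,883.
Year 2: DB = ⌊$26,883 × 200%/5⌋ = $10,753; SL = ⌊$20,683/4⌋ = $5,170 → take DB $10,753. Book value $16,130.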